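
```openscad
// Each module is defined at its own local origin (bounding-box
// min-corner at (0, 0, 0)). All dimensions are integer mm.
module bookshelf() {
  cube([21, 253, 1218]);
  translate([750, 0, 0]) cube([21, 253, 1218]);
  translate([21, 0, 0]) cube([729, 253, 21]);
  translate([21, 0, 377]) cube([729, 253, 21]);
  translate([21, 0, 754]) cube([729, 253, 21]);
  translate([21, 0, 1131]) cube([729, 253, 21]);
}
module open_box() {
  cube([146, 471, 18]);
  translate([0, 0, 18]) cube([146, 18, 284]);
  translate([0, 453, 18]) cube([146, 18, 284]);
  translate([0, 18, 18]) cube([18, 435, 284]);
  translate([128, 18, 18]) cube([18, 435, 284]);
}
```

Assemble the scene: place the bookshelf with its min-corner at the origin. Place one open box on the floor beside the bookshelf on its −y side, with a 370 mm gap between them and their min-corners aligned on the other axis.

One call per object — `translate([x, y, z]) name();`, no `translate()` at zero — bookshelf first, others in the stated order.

bookshelf();
translate([0, -841, 0]) open_box();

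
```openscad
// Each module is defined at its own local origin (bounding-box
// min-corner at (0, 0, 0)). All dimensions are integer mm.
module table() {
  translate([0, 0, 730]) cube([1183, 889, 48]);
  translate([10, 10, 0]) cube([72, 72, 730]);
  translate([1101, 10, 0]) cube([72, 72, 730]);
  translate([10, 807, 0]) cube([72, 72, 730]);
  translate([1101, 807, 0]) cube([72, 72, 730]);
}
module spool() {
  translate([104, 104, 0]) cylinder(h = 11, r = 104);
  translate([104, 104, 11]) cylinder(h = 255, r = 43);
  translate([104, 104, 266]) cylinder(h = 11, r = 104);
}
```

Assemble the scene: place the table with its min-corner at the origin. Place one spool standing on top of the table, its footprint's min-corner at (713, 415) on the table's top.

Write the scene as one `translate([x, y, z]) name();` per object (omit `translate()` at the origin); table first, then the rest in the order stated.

table();
translate([713, 415, 778]) spool();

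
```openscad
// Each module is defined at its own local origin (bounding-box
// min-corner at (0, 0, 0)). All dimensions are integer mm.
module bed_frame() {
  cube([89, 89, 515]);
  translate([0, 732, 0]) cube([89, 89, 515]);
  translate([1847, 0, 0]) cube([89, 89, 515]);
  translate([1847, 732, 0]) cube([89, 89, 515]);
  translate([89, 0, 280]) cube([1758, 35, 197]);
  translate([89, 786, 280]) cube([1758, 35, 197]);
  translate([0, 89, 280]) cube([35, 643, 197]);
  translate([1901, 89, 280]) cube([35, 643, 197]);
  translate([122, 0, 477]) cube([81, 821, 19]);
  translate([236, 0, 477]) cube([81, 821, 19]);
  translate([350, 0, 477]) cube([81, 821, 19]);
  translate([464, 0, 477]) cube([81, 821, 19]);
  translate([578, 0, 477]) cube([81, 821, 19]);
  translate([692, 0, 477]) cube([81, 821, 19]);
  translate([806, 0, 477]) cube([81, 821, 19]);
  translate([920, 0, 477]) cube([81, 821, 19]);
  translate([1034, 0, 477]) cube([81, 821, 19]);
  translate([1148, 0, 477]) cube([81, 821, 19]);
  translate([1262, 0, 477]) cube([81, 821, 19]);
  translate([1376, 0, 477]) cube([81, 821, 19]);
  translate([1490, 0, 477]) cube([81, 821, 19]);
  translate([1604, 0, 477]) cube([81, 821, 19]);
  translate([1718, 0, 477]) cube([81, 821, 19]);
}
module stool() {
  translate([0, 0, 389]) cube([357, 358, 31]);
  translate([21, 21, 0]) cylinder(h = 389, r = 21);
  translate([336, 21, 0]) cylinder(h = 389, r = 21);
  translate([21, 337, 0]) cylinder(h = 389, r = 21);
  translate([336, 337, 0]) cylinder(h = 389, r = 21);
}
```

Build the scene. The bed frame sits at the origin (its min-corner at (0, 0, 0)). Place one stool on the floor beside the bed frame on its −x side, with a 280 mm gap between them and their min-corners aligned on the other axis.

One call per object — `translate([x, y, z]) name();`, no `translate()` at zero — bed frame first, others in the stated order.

bed_frame();
translate([-637, 0, 0]) stool();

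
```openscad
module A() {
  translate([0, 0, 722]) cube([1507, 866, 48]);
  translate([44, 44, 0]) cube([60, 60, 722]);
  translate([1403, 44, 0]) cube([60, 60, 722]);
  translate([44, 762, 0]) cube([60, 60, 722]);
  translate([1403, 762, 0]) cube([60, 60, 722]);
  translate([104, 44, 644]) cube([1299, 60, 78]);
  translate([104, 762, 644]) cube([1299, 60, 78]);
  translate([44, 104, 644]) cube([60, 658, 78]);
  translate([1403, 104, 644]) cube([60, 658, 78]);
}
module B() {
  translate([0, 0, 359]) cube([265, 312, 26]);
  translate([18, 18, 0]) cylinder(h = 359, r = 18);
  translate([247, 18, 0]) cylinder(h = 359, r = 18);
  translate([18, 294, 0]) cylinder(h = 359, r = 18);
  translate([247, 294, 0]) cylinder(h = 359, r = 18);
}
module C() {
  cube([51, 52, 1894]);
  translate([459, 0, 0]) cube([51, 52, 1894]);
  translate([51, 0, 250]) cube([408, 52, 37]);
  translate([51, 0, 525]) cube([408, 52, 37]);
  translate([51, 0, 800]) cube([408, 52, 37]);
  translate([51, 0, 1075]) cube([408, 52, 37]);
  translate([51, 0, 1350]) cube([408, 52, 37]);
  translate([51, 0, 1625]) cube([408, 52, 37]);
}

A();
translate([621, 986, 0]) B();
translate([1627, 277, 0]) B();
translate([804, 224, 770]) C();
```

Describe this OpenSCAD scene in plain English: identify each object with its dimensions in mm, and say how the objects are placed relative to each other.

A is a table: top 1507 mm (x) × 866 mm (y), 48 mm thick, upper face at z = 770 mm, on four 60×60 mm square legs, each inset 44 mm from the nearest pair of top edges, running from z = 0 to the bottom of the top. Four apron rails, 60 mm thick and 78 mm tall, run between adjacent legs with their top edges flush with the underside of the top and their outer faces flush with the legs' outer faces.

B is a four-legged stool. The seat is 265×312 mm, 26 mm thick, top at z = 385 mm. It stands on four round legs, each 36 mm in diameter, from z = 0 to the seat underside, each leg's axis is inset half a diameter from the nearest pair of seat edges (so the leg's bounding box is flush with the corner).

C is a wooden ladder with two side rails of 51×52 mm section and 1894 mm height, set 510 mm apart overall. Between them run 6 rectangular rungs (52 mm deep, 37 mm thick), front faces flush with the rails' −y face. The bottom of the first rung is 250 mm above the floor and each subsequent rung is 275 mm higher than the one below.

Two stools sit around the table at the +y, +x sides. The ladder is on top of the table.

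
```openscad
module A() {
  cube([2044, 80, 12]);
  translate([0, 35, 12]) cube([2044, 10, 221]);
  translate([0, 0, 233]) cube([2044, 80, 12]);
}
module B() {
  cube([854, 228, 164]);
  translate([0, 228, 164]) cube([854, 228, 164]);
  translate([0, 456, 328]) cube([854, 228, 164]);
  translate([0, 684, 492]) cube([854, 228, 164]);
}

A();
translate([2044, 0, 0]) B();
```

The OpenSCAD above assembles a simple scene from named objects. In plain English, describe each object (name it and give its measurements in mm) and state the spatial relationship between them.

A is an I-beam lying along x, 2044 mm long. Overall section height 245 mm. Two flanges 80 mm wide (y) and 12 mm thick, one on the floor and one at the top; a web 10 mm thick runs between them, centred on the flange width.

B is a straight staircase of 4 solid steps. Each step is 854 mm wide (x), 228 mm deep (y, the going) and 164 mm tall (the rise). The first step rests on the floor; each subsequent step sits one going further in +y and one rise higher in +z, directly behind and above the previous step with no overlap.

The staircase is against the I-beam's +x side, with their −y faces flush.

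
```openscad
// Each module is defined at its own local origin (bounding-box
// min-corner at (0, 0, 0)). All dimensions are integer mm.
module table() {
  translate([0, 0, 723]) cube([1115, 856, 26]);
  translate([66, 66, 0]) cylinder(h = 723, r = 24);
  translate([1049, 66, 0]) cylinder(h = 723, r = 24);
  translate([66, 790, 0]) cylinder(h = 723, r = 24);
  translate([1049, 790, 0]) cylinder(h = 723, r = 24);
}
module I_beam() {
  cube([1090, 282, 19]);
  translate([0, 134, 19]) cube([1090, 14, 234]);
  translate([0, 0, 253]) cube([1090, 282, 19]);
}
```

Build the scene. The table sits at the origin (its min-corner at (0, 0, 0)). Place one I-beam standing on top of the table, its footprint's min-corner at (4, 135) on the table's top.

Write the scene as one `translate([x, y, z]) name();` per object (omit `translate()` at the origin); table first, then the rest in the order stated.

table();
translate([4, 135, 749]) I_beam();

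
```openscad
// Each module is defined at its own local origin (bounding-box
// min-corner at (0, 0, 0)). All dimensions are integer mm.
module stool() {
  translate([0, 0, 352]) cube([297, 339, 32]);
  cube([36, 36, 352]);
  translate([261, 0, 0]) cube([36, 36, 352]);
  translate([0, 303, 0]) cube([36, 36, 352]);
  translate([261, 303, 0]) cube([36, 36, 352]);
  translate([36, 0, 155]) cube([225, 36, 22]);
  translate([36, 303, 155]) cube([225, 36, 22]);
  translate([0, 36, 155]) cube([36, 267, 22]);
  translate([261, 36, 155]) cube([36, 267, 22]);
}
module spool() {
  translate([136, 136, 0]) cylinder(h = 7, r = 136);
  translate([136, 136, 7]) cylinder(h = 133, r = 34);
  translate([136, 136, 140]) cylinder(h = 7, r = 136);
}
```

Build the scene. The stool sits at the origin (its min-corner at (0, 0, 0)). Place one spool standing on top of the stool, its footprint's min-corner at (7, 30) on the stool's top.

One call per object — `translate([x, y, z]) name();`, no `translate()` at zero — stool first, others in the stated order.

stool();
translate([7, 30, 384]) spool();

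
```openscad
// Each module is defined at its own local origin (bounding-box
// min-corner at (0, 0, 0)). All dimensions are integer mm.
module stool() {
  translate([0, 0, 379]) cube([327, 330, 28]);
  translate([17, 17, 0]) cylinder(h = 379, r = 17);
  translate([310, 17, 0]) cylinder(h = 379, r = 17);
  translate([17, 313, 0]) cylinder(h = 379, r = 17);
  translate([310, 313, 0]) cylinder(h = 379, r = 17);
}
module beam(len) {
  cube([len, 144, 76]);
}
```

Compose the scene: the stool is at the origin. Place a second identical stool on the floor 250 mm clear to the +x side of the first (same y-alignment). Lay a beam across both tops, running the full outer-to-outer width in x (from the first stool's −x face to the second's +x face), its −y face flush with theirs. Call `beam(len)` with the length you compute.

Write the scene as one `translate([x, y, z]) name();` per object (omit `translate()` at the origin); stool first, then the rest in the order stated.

stool();
translate([577, 0, 0]) stool();
translate([0, 0, 407]) beam(904);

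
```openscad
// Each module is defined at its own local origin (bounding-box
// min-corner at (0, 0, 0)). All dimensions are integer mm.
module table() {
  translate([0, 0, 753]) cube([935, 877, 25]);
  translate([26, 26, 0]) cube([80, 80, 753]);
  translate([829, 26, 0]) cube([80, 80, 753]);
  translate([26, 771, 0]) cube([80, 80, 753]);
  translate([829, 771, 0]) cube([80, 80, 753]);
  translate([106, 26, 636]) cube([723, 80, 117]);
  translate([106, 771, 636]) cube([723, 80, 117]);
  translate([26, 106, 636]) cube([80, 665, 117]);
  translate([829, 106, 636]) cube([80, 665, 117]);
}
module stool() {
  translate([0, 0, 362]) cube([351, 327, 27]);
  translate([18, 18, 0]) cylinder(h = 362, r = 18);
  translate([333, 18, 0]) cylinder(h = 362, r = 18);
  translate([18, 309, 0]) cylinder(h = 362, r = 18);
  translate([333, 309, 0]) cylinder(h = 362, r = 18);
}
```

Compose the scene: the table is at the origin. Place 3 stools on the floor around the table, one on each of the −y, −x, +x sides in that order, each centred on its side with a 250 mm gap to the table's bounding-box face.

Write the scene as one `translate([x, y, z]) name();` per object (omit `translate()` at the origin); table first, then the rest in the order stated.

table();
translate([292, -577, 0]) stool();
translate([-601, 275, 0]) stool();
translate([1185, 275, 0]) stool();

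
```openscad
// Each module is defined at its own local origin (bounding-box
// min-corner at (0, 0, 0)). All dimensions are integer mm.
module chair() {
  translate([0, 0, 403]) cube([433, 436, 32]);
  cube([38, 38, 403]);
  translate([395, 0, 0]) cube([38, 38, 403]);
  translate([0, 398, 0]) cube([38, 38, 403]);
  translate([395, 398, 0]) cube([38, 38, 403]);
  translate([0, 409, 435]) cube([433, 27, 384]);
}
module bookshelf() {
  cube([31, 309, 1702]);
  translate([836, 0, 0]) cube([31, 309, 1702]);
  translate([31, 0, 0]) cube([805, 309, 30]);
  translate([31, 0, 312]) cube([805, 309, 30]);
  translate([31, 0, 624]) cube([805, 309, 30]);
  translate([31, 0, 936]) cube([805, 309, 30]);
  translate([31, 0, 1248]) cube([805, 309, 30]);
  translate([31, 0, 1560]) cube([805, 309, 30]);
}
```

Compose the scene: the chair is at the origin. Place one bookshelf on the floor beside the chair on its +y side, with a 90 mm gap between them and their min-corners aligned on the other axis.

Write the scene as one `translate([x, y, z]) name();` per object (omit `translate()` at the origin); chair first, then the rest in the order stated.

chair();
translate([0, 526, 0]) bookshelf();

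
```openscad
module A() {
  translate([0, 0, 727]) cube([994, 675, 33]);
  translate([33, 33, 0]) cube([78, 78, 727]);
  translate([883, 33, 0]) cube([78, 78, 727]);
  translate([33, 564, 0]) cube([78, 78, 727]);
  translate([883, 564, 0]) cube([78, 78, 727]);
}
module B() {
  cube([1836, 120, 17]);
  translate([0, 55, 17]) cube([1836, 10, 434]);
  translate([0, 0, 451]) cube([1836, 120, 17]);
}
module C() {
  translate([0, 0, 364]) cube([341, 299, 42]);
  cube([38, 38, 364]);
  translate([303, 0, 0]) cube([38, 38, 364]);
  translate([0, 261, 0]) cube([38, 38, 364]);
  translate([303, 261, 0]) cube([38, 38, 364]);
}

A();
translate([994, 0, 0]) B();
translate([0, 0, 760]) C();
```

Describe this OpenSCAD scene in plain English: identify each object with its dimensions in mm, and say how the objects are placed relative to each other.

A is a table with a 994×675 mm rectangular top, 33 mm thick, top surface at z = 760 mm, supported by four 78×78 mm square legs, each inset 33 mm from the nearest pair of top edges, running from the floor.

B is an I-beam lying along x, 1836 mm long. Overall section height 468 mm. Two flanges 120 mm wide (y) and 17 mm thick, one on the floor and one at the top; a web 10 mm thick runs between them, centred on the flange width.

C is a four-legged stool. The seat is a 341×299×42 mm slab whose top surface is at z = 406 mm; four square legs, each 38×38 mm in cross-section, run from the floor (z = 0) to the underside of the seat, each flush with a corner of the seat.

The I-beam is against the table's +x side, with their −y faces flush. The stool is on top of the table.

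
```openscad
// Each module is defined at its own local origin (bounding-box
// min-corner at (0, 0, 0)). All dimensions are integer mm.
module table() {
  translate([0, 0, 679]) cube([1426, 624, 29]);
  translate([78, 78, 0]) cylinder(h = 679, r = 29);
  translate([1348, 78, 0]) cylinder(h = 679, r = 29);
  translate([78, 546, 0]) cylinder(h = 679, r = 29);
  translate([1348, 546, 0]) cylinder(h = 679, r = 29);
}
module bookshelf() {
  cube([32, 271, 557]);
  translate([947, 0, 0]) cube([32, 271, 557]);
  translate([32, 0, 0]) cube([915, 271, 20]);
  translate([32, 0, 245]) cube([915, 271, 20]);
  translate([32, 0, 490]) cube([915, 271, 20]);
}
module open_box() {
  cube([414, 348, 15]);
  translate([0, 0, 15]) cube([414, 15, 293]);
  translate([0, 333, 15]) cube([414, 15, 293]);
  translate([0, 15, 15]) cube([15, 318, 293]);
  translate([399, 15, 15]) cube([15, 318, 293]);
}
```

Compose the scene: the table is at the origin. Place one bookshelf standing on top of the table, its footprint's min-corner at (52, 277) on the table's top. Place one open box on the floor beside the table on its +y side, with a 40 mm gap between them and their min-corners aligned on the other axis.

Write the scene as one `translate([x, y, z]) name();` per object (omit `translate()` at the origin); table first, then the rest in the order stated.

table();
translate([52, 277, 708]) bookshelf();
translate([0, 664, 0]) open_box();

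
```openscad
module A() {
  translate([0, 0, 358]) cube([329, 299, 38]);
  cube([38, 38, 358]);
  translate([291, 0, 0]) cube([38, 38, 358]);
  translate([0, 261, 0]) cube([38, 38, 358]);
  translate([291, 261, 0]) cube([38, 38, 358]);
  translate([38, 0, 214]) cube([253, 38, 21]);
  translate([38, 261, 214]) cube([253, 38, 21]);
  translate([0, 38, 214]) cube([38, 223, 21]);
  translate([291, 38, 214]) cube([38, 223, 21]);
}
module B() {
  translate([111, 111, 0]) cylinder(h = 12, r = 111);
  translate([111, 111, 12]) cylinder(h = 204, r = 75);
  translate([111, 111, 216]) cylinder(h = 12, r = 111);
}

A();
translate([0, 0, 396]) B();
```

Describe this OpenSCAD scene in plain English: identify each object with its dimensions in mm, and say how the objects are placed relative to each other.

A is a simple wooden stool: a rectangular seat 329 mm (x) by 299 mm (y), 38 mm thick, top face at z = 396 mm, on four square legs, each 38×38 mm in cross-section. The legs rest on z = 0, each flush with a corner of the seat. Four stretchers, 38 mm wide and 21 mm tall, connect adjacent legs with their undersides at z = 214 mm, each running between the inner faces of the legs it joins and aligned with the legs' outer faces on the other axis.

B is a spool: two coaxial disc flanges of radius 111 mm and thickness 12 mm, joined by a core cylinder of radius 75 mm and height 204 mm. The lower flange rests on z = 0 and the three cylinders share a vertical axis.

The spool is on top of the stool.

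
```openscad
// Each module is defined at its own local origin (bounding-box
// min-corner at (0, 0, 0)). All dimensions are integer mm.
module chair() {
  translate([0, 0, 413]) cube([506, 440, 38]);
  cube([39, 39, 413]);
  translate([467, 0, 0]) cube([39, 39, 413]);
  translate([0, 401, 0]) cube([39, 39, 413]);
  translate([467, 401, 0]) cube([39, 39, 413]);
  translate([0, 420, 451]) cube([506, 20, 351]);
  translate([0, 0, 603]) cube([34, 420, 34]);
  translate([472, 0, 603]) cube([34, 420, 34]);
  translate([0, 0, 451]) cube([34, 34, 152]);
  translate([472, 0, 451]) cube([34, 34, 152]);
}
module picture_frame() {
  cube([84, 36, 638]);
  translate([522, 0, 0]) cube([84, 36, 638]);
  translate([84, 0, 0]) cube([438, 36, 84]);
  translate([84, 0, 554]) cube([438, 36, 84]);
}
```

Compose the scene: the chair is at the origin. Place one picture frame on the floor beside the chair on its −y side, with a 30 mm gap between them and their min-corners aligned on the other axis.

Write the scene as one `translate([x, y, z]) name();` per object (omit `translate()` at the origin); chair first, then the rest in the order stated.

chair();
translate([0, -66, 0]) picture_frame();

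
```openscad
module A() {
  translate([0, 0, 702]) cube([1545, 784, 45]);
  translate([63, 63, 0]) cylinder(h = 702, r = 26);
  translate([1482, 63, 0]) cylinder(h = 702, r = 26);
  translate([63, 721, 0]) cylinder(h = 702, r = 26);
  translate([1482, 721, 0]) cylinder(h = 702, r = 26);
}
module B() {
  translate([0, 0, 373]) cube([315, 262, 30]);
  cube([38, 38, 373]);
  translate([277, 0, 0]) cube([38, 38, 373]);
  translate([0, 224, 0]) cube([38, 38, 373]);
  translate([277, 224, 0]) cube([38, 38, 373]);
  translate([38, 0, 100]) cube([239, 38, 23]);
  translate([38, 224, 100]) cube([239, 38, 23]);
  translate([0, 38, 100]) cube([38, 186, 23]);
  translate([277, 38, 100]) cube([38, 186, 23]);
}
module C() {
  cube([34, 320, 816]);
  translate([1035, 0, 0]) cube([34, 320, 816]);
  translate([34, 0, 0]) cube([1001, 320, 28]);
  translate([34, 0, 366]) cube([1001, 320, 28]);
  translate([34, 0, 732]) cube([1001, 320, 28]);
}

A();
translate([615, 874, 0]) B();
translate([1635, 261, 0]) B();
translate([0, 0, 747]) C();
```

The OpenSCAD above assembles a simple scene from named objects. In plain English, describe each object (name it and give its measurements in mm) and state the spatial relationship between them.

A is a table with a 1545×784 mm rectangular top, 45 mm thick, top surface at z = 747 mm, supported by four round legs of 52 mm diameter, each leg's bounding box inset 37 mm from the nearest pair of top edges, running from the floor.

B is a four-legged stool. The seat is 315×262 mm, 30 mm thick, top at z = 403 mm. It stands on four square legs, each 38×38 mm in cross-section, from z = 0 to the seat underside, each flush with a corner of the seat. Four stretchers, 38 mm wide and 23 mm tall, connect adjacent legs with their undersides at z = 100 mm, each running between the inner faces of the legs it joins and aligned with the legs' outer faces on the other axis.

C is a bookshelf 1069 mm wide overall, 320 mm deep and 816 mm tall. The two sides are 34 mm thick vertical panels. 3 horizontal shelves of 28 mm thickness span between the inner faces of the sides; the lowest shelf sits on the floor and shelves are stacked with a clear vertical gap of 338 mm between each pair.

Two stools sit around the table at the +y, +x sides. The bookshelf is on top of the table.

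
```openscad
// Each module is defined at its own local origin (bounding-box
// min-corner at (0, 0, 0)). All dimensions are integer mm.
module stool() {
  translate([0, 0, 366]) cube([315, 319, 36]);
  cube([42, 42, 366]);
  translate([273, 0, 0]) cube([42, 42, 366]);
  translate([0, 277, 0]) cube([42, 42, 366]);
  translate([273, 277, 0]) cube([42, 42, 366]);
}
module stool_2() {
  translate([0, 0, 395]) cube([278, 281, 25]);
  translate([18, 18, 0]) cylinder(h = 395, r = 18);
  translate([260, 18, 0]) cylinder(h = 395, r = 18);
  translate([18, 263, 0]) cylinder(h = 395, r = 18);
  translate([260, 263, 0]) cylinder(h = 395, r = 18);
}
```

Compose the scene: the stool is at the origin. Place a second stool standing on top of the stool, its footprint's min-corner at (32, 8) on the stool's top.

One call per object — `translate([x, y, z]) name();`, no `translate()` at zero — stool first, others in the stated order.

stool();
translate([32, 8, 402]) stool_2();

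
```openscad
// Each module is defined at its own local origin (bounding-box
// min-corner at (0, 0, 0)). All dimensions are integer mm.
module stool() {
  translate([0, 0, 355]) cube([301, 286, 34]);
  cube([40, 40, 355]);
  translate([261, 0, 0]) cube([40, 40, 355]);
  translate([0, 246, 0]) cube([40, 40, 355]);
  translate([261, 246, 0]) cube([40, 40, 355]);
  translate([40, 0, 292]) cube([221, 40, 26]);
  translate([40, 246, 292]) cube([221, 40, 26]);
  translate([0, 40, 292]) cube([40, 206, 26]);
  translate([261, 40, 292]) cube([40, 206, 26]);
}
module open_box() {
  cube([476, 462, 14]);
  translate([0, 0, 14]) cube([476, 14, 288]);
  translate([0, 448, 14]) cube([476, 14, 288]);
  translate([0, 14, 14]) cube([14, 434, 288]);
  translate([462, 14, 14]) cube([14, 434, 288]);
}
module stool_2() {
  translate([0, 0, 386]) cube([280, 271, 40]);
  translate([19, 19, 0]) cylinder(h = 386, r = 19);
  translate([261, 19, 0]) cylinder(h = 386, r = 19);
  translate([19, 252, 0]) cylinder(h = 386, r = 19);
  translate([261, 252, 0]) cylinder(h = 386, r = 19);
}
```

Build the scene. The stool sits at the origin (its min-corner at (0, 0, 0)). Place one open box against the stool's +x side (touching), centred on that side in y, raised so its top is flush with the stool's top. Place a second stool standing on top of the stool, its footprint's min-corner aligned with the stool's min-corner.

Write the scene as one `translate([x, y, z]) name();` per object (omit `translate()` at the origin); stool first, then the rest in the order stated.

stool();
translate([301, -88, 87]) open_box();
translate([0, 0, 389]) stool_2();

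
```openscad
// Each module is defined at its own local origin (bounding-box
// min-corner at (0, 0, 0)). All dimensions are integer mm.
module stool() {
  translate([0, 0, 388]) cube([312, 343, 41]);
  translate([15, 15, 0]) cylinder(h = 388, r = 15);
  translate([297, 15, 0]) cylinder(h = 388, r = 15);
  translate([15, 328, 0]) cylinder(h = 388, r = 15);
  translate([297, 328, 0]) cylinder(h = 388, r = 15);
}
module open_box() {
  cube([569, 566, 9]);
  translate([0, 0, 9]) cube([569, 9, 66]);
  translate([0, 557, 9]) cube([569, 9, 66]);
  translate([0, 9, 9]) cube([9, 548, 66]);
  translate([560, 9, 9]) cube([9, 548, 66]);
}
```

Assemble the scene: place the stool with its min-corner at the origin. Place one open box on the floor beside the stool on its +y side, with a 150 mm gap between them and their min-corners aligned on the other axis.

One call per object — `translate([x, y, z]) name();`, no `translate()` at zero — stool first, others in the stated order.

stool();
translate([0, 493, 0]) open_box();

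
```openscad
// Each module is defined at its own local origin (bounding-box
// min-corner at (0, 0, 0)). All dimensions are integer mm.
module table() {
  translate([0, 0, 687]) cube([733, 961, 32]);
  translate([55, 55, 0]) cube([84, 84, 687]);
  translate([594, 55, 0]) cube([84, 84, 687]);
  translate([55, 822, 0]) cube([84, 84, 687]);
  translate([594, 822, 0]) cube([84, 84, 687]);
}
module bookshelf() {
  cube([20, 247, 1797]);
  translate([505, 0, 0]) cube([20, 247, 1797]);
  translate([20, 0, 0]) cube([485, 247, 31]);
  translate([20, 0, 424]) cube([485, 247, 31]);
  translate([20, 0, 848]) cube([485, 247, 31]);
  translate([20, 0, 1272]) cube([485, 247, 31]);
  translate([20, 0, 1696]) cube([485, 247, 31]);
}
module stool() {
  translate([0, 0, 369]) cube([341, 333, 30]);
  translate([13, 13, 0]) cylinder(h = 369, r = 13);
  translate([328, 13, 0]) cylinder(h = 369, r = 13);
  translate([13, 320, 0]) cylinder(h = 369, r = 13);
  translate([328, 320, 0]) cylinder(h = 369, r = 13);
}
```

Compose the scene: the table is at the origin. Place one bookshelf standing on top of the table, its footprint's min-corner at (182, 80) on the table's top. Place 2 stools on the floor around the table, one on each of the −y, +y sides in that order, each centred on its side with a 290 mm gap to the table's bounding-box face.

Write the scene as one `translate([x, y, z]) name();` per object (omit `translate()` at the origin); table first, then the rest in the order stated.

table();
translate([182, 80, 719]) bookshelf();
translate([196, -623, 0]) stool();
translate([196, 1251, 0]) stool();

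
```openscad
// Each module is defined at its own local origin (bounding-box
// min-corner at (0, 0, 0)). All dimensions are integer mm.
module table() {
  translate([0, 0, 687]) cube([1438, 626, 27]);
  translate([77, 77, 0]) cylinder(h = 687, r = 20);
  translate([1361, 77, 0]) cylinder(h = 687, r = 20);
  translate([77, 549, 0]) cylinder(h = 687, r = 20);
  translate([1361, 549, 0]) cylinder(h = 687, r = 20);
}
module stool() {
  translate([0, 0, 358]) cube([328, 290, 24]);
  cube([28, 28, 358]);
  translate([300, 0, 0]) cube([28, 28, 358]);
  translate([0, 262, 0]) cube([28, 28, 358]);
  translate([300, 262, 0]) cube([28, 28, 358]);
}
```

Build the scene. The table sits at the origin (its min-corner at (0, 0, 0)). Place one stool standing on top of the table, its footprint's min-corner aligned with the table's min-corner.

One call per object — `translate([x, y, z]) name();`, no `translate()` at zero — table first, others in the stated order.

table();
translate([0, 0, 714]) stool();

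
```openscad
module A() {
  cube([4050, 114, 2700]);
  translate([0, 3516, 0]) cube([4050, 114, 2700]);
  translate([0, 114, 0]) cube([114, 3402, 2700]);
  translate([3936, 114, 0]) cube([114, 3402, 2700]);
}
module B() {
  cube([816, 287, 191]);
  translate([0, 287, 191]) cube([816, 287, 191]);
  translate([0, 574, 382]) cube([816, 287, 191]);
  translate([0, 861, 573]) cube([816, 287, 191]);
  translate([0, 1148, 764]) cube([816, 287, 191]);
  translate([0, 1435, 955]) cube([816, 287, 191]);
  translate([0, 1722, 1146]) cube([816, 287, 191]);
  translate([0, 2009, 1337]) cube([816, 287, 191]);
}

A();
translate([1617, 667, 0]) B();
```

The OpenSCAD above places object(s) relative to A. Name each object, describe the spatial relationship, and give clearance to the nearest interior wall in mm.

A is a house frame. B is a staircase. The staircase sits inside the house frame, centred. The clearance to the nearest interior wall is 553 mm.

Clearances: x = 1503, y = 553; minimum 553 mm.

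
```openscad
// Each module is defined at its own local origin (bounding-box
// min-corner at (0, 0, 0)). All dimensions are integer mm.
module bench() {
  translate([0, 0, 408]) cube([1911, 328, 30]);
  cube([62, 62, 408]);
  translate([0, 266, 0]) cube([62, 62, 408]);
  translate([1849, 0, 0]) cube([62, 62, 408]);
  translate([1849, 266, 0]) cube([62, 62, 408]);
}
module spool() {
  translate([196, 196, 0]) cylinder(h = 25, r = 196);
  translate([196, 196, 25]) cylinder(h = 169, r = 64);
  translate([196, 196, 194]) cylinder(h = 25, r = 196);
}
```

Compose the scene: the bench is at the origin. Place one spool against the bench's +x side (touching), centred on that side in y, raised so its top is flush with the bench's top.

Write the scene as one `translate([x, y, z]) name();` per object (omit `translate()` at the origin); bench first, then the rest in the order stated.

bench();
translate([1911, -32, 219]) spool();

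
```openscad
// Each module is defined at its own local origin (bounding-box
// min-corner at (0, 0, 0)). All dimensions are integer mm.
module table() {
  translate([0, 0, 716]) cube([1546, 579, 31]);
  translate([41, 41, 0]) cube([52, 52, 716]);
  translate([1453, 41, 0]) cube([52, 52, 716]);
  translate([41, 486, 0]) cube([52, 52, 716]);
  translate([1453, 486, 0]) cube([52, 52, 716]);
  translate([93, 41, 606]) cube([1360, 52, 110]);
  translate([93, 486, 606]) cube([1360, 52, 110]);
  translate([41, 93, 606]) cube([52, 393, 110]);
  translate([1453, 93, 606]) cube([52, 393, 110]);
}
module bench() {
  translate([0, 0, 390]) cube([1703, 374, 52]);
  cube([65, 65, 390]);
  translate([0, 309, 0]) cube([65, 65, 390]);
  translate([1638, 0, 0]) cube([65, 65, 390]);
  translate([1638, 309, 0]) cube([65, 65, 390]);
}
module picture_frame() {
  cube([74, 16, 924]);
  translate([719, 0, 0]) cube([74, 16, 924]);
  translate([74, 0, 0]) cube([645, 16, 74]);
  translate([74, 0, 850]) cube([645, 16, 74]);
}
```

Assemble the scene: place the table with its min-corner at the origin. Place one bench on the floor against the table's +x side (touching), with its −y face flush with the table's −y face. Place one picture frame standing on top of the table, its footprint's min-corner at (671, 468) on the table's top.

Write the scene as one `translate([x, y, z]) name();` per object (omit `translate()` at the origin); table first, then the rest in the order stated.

table();
translate([1546, 0, 0]) bench();
translate([671, 468, 747]) picture_frame();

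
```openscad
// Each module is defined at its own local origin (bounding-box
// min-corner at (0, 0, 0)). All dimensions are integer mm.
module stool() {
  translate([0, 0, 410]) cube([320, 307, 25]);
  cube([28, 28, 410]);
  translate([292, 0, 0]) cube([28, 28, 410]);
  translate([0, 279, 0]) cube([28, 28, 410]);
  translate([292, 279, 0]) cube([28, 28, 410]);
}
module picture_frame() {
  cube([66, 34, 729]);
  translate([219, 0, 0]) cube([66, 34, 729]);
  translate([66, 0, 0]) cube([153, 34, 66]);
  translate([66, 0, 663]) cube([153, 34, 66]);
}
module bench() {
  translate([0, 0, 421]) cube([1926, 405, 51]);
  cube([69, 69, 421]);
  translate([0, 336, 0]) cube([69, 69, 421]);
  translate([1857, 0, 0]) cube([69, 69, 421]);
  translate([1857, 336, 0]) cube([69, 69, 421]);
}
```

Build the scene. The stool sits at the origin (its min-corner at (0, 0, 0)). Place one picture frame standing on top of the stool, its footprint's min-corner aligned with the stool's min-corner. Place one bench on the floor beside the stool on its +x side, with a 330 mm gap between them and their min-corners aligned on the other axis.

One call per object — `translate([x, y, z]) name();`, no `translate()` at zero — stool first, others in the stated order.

stool();
translate([0, 0, 435]) picture_frame();
translate([650, 0, 0]) bench();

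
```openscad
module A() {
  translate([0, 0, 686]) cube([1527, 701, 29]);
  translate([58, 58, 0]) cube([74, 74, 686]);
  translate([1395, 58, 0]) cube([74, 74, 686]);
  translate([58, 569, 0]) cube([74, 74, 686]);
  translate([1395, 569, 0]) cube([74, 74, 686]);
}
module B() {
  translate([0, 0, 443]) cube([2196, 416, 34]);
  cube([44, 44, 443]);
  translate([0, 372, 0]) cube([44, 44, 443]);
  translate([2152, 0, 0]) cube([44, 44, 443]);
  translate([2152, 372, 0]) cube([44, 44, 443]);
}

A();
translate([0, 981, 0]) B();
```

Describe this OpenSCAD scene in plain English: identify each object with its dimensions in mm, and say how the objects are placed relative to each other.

A is a table: top 1527 mm (x) × 701 mm (y), 29 mm thick, upper face at z = 715 mm, on four 74×74 mm square legs, each inset 58 mm from the nearest pair of top edges, running from z = 0 to the bottom of the top.

B is a long wooden bench with a 2196 mm (x) × 416 mm (y) seat, 34 mm thick, its top surface 477 mm above the floor. Four 44 mm square legs at the seat corners, flush with the edges, run from z = 0 to the seat underside.

The bench is on the floor beside the table on its +y side.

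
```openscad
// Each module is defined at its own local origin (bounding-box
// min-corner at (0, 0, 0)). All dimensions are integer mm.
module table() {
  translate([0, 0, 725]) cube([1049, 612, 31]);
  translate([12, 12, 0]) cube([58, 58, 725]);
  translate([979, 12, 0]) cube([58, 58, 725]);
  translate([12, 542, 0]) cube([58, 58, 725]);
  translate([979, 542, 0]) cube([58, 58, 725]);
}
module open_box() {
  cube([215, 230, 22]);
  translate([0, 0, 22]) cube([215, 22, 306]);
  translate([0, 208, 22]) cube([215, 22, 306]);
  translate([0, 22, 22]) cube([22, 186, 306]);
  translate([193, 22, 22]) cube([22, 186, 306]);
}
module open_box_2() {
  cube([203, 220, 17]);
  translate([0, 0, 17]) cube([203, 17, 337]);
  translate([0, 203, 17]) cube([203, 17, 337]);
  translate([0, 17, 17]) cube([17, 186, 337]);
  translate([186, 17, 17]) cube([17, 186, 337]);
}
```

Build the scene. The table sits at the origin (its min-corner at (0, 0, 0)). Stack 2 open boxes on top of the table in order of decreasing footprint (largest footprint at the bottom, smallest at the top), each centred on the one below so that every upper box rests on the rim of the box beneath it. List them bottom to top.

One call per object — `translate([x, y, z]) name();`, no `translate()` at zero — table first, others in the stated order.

table();
translate([417, 191, 756]) open_box();
translate([423, 196, 1084]) open_box_2();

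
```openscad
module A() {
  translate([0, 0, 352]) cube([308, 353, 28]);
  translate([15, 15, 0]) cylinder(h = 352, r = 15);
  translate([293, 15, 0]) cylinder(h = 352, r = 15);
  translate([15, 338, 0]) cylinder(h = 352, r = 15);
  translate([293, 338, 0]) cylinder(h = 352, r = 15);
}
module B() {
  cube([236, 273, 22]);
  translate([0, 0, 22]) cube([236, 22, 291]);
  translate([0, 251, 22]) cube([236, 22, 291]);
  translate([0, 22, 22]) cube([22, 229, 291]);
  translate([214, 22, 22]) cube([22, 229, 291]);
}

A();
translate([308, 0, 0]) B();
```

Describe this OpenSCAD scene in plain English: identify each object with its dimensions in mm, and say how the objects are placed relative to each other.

A is a four-legged stool. The seat is 308×353 mm, 28 mm thick, top at z = 380 mm. It stands on four round legs, each 30 mm in diameter, from z = 0 to the seat underside, each leg's axis is inset half a diameter from the nearest pair of seat edges (so the leg's bounding box is flush with the corner).

B is an open storage box with external size 236×273×313 mm and wall thickness 22 mm (the base is also 22 mm thick). The base covers the whole footprint; the four walls stand on the base, with the y-facing walls full-width and the x-facing walls fitting between their inner faces.

The open box is against the stool's +x side, with their −y faces flush.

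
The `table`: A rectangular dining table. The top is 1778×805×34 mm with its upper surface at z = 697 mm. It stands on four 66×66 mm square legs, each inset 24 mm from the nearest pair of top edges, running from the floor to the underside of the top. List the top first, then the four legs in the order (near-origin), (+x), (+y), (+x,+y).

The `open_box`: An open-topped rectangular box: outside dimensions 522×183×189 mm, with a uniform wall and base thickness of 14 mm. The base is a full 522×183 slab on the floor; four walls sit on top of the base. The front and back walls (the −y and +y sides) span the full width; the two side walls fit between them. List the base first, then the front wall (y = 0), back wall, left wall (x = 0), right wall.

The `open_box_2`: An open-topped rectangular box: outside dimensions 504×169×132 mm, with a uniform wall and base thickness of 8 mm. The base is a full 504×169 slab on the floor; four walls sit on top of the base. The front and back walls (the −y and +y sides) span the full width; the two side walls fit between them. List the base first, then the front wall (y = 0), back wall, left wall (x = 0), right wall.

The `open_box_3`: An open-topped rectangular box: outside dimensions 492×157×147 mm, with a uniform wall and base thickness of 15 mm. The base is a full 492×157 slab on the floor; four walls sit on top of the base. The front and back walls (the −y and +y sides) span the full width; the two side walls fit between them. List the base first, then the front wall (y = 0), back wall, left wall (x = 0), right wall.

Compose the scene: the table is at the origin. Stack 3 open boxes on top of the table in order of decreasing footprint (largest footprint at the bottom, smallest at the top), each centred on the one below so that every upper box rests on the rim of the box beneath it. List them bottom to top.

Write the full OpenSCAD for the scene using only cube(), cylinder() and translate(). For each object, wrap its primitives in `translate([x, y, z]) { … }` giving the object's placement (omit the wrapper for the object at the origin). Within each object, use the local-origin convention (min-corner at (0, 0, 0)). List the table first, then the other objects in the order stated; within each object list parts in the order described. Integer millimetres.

translate([0, 0, 663]) cube([1778, 805, 34]);
translate([24, 24, 0]) cube([66, 66, 663]);
translate([1688, 24, 0]) cube([66, 66, 663]);
translate([24, 715, 0]) cube([66, 66, 663]);
translate([1688, 715, 0]) cube([66, 66, 663]);
translate([628, 311, 697]) {
  cube([522, 183, 14]);
  translate([0, 0, 14]) cube([522, 14, 175]);
  translate([0, 169, 14]) cube([522, 14, 175]);
  translate([0, 14, 14]) cube([14, 155, 175]);
  translate([508, 14, 14]) cube([14, 155, 175]);
}
translate([637, 318, 886]) {
  cube([504, 169, 8]);
  translate([0, 0, 8]) cube([504, 8, 124]);
  translate([0, 161, 8]) cube([504, 8, 124]);
  translate([0, 8, 8]) cube([8, 153, 124]);
  translate([496, 8, 8]) cube([8, 153, 124]);
}
translate([643, 324, 1018]) {
  cube([492, 157, 15]);
  translate([0, 0, 15]) cube([492, 15, 132]);
  translate([0, 142, 15]) cube([492, 15, 132]);
  translate([0, 15, 15]) cube([15, 127, 132]);
  translate([477, 15, 15]) cube([15, 127, 132]);
}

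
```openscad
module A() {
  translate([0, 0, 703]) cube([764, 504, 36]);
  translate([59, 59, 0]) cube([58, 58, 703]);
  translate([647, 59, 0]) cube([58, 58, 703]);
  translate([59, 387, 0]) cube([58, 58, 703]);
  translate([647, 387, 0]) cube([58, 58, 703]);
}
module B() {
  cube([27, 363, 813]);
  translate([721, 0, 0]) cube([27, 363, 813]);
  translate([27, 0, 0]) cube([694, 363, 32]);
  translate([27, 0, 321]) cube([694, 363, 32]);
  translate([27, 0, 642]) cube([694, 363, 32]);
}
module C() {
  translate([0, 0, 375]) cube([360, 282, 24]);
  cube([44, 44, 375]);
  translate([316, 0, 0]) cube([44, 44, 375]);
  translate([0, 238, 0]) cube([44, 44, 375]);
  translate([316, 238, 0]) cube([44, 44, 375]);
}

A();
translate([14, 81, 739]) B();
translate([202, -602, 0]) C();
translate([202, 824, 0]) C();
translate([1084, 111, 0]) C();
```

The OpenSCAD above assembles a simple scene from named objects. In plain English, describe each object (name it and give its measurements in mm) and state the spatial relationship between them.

A is a table with a 764×504 mm rectangular top, 36 mm thick, top surface at z = 739 mm, supported by four 58×58 mm square legs, each inset 59 mm from the nearest pair of top edges, running from the floor.

B is an open bookshelf. Two side panels, each 27 mm thick, 363 mm deep and 813 mm tall, stand 748 mm apart (outside-to-outside). Between them sit 3 shelves, each 32 mm thick and 363 mm deep, spanning the full gap between the sides. The bottom shelf rests on the floor (its underside at z = 0) and the clear gap between one shelf's top and the next shelf's underside is 289 mm.

C is a four-legged stool. The seat is a 360×282×24 mm slab whose top surface is at z = 399 mm; four square legs, each 44×44 mm in cross-section, run from the floor (z = 0) to the underside of the seat, each flush with a corner of the seat.

The bookshelf is on top of the table. Three stools sit around the table at the −y, +y, +x sides.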